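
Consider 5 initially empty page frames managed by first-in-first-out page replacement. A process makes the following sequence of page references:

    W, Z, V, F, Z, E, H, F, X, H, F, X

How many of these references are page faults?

7

W: fault, frames {W}
Z: fault, frames {W,Z}
V: fault, frames {W,Z,V}
F: fault, frames {W,Z,V,F}
Z: hit
E: fault, frames {W,Z,V,F,E}
H: fault, evict W, frames {Z,V,F,E,H}
F: hit
X: fault, evict Z, frames {V,F,E,H,X}
H: hit
F: hit
X: hit
Page faults: 7.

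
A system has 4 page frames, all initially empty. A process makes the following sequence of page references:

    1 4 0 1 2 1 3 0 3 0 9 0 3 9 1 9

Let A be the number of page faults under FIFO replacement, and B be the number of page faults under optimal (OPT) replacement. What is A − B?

1

Under FIFO: F F F . F . F . . . F . . . F . → 7 faults.
Under OPT: F F F . F . F . . . F . . . . . → 6 faults.
A − B = 7 − 6 = 1.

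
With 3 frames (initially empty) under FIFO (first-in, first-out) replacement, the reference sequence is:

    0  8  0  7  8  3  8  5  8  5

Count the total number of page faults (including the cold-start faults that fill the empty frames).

0 → miss, frames {0}
8 → miss, frames {0,8}
0 → hit
7 → miss, frames {0,8,7}
8 → hit
3 → miss, evict 0, frames {8,7,3}
8 → hit
5 → miss, evict 8, frames {7,3,5}
8 → miss, evict 7, frames {3,5,8}
5 → hit
Page faults: 6.

6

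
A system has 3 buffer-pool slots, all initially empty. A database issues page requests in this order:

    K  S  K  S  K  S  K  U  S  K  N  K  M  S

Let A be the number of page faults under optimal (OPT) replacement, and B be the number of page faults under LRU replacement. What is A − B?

-1

Under OPT: F F . . . . . F . . F . F . → 5 faults.
Under LRU: F F . . . . . F . . F . F F → 6 faults.
A − B = 5 − 6 = -1.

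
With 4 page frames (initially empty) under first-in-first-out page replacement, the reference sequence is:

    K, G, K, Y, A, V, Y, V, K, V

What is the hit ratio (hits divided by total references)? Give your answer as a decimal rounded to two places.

0.40

K → fault, frames (K)
G → fault, frames (K G)
K → hit
Y → fault, frames (K G Y)
A → fault, frames (K G Y A)
V → fault, evict K, frames (G Y A V)
Y → hit
V → hit
K → fault, evict G, frames (Y A V K)
V → hit
Hits: 4 of 10 references → 4/10 = 0.4000.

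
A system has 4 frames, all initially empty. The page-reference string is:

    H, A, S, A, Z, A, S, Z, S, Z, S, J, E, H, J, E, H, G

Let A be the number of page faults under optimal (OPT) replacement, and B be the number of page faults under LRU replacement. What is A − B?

Under OPT: F F F . F . . . . . . F F . . . . F → 7 faults.
Under LRU: F F F . F . . . . . . F F F . . . F → 8 faults.
A − B = 7 − 8 = -1.

-1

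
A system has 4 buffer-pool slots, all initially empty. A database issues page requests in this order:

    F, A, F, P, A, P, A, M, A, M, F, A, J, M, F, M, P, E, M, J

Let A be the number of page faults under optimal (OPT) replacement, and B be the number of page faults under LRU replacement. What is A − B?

Under OPT: F F . F . . . F . . . . F . . . . F . . → 6 faults.
Under LRU: F F . F . . . F . . . . F . . . F F . F → 8 faults.
A − B = 6 − 8 = -2.

-2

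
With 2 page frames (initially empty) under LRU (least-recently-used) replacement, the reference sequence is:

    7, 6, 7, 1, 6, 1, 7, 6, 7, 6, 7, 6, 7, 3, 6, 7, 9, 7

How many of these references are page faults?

10

7 -> miss, frames [7]
6 -> miss, frames [7, 6]
7 -> hit
1 -> miss, evict 6, frames [7, 1]
6 -> miss, evict 7, frames [1, 6]
1 -> hit
7 -> miss, evict 6, frames [1, 7]
6 -> miss, evict 1, frames [7, 6]
7 -> hit
6 -> hit
7 -> hit
6 -> hit
7 -> hit
3 -> miss, evict 6, frames [7, 3]
6 -> miss, evict 7, frames [3, 6]
7 -> miss, evict 3, frames [6, 7]
9 -> miss, evict 6, frames [7, 9]
7 -> hit
Page faults: 10.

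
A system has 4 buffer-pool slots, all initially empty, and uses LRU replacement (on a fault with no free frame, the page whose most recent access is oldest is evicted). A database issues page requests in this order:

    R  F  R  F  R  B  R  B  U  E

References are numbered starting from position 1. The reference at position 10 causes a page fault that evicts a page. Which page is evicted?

F

pos 1: R → miss, frames {R}
pos 2: F → miss, frames {R,F}
pos 3: R → hit
pos 4: F → hit
pos 5: R → hit
pos 6: B → miss, frames {F,R,B}
pos 7: R → hit
pos 8: B → hit
pos 9: U → miss, frames {F,R,B,U}
pos 10: E → miss, evict F, frames {R,B,U,E}
At position 10, page F is evicted.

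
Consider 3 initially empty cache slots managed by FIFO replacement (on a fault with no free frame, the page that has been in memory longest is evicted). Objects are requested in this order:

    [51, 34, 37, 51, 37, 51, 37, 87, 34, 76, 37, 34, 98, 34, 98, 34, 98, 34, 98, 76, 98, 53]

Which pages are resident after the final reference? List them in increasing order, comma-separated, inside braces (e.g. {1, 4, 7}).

51: fault, frames (51)
34: fault, frames (51 34)
37: fault, frames (51 34 37)
51: hit
37: hit
51: hit
37: hit
87: fault, evict 51, frames (34 37 87)
34: hit
76: fault, evict 34, frames (37 87 76)
37: hit
34: fault, evict 37, frames (87 76 34)
98: fault, evict 87, frames (76 34 98)
34: hit
98: hit
34: hit
98: hit
34: hit
98: hit
76: hit
98: hit
53: fault, evict 76, frames (34 98 53)

{34, 53, 98}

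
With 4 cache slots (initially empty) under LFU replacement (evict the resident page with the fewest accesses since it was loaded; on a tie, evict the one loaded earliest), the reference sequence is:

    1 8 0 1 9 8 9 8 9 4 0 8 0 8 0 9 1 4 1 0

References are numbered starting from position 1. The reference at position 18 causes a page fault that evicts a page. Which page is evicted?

pos 1: 1: miss, frames {1}
pos 2: 8: miss, frames {1,8}
pos 3: 0: miss, frames {1,8,0}
pos 4: 1: hit
pos 5: 9: miss, frames {1,8,0,9}
pos 6: 8: hit
pos 7: 9: hit
pos 8: 8: hit
pos 9: 9: hit
pos 10: 4: miss, evict 0, frames {1,8,9,4}
pos 11: 0: miss, evict 4, frames {1,8,9,0}
pos 12: 8: hit
pos 13: 0: hit
pos 14: 8: hit
pos 15: 0: hit
pos 16: 9: hit
pos 17: 1: hit
pos 18: 4: miss, evict 1, frames {8,9,0,4}
At position 18, page 1 is evicted.

1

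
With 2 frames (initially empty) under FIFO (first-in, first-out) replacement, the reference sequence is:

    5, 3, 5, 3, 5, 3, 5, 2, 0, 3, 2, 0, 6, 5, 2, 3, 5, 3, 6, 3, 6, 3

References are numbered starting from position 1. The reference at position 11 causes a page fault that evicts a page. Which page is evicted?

0

pos 1: 5 -> fault, frames [5]
pos 2: 3 -> fault, frames [5, 3]
pos 3: 5 -> hit
pos 4: 3 -> hit
pos 5: 5 -> hit
pos 6: 3 -> hit
pos 7: 5 -> hit
pos 8: 2 -> fault, evict 5, frames [3, 2]
pos 9: 0 -> fault, evict 3, frames [2, 0]
pos 10: 3 -> fault, evict 2, frames [0, 3]
pos 11: 2 -> fault, evict 0, frames [3, 2]
At position 11, page 0 is evicted.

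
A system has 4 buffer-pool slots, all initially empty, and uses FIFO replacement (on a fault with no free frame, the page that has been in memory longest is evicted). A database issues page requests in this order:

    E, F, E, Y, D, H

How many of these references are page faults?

E: fault, frames (E)
F: fault, frames (E F)
E: hit
Y: fault, frames (E F Y)
D: fault, frames (E F Y D)
H: fault, evict E, frames (F Y D H)
Page faults: 5.

5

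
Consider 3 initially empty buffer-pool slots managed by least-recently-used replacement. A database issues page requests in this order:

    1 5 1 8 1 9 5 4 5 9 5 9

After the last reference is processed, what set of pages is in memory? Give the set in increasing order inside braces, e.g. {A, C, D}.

{4, 5, 9}

1 → miss, frames [1]
5 → miss, frames [1, 5]
1 → hit
8 → miss, frames [5, 1, 8]
1 → hit
9 → miss, evict 5, frames [8, 1, 9]
5 → miss, evict 8, frames [1, 9, 5]
4 → miss, evict 1, frames [9, 5, 4]
5 → hit
9 → hit
5 → hit
9 → hit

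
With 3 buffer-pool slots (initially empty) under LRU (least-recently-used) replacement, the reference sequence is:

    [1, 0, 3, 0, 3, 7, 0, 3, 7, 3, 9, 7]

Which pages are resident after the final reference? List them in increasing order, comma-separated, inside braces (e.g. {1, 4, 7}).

1 -> miss, frames (1)
0 -> miss, frames (1 0)
3 -> miss, frames (1 0 3)
0 -> hit
3 -> hit
7 -> miss, evict 1, frames (0 3 7)
0 -> hit
3 -> hit
7 -> hit
3 -> hit
9 -> miss, evict 0, frames (7 3 9)
7 -> hit

{3, 7, 9}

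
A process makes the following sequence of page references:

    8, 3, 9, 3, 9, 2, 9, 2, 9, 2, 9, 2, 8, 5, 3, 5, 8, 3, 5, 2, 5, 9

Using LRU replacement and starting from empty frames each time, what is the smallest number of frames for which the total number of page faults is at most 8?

f=1: 22 faults
f=2: 12 faults
f=3: 9 faults
f=4: 7 faults
f=5: 5 faults
Smallest f with faults ≤ 8 is 4.

4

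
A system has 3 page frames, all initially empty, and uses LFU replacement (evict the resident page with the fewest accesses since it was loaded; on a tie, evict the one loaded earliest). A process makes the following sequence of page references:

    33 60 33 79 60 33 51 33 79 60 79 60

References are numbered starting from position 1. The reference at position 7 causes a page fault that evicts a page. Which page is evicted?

pos 1: 33 → miss, frames (33)
pos 2: 60 → miss, frames (33 60)
pos 3: 33 → hit
pos 4: 79 → miss, frames (33 60 79)
pos 5: 60 → hit
pos 6: 33 → hit
pos 7: 51 → miss, evict 79, frames (33 60 51)
At position 7, page 79 is evicted.

79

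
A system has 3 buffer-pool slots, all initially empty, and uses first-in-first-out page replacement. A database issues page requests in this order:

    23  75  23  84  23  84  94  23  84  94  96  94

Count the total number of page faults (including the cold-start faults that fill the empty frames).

6

23 -> miss, frames [23]
75 -> miss, frames [23, 75]
23 -> hit
84 -> miss, frames [23, 75, 84]
23 -> hit
84 -> hit
94 -> miss, evict 23, frames [75, 84, 94]
23 -> miss, evict 75, frames [84, 94, 23]
84 -> hit
94 -> hit
96 -> miss, evict 84, frames [94, 23, 96]
94 -> hit
Page faults: 6.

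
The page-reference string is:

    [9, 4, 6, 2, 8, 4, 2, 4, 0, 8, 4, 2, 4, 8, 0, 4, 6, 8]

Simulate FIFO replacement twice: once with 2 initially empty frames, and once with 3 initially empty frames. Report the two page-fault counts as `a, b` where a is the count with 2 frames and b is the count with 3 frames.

2 frames: F F F F F F F . F F F F . F F F F F → 16 faults.
3 frames: F F F F F F . . F . . F . F . F F . → 11 faults.
11 < 16: adding a frame reduced faults, as is typical.

16, 11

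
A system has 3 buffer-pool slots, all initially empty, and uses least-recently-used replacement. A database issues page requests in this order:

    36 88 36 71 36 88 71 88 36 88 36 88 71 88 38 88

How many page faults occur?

4

36 -> fault, frames [36]
88 -> fault, frames [36, 88]
36 -> hit
71 -> fault, frames [88, 36, 71]
36 -> hit
88 -> hit
71 -> hit
88 -> hit
36 -> hit
88 -> hit
36 -> hit
88 -> hit
71 -> hit
88 -> hit
38 -> fault, evict 36, frames [71, 88, 38]
88 -> hit
Page faults: 4.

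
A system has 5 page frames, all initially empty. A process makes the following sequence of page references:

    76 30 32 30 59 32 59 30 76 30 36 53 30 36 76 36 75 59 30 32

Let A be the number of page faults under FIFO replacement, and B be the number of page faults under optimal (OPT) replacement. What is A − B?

Under FIFO: F F F . F . . . . . F F . . F . F . F F → 10 faults.
Under OPT: F F F . F . . . . . F F . . . . F . . F → 8 faults.
A − B = 10 − 8 = 2.

2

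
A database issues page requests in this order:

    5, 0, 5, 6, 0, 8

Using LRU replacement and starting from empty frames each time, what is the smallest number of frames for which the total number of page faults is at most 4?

f=1: 6 faults
f=2: 5 faults
f=3: 4 faults
f=4: 4 faults
Smallest f with faults ≤ 4 is 3.

3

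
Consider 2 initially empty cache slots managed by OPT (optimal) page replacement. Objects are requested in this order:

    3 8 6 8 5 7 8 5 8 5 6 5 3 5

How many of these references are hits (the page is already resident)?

3: miss, frames {3}
8: miss, frames {3,8}
6: miss, evict 3, frames {8,6}
8: hit
5: miss, evict 6, frames {8,5}
7: miss, evict 5, frames {8,7}
8: hit
5: miss, evict 7, frames {8,5}
8: hit
5: hit
6: miss, evict 8, frames {5,6}
5: hit
3: miss, evict 6, frames {5,3}
5: hit
Hits: 6.

6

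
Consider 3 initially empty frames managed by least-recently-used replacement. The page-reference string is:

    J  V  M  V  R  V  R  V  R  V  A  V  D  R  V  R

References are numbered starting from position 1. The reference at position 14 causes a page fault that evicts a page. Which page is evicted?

A

pos 1: J -> miss, frames [J]
pos 2: V -> miss, frames [J, V]
pos 3: M -> miss, frames [J, V, M]
pos 4: V -> hit
pos 5: R -> miss, evict J, frames [M, V, R]
pos 6: V -> hit
pos 7: R -> hit
pos 8: V -> hit
pos 9: R -> hit
pos 10: V -> hit
pos 11: A -> miss, evict M, frames [R, V, A]
pos 12: V -> hit
pos 13: D -> miss, evict R, frames [A, V, D]
pos 14: R -> miss, evict A, frames [V, D, R]
At position 14, page A is evicted.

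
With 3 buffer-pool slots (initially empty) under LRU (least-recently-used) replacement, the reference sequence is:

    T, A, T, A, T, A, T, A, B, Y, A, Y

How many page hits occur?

T: miss, frames [T]
A: miss, frames [T, A]
T: hit
A: hit
T: hit
A: hit
T: hit
A: hit
B: miss, frames [T, A, B]
Y: miss, evict T, frames [A, B, Y]
A: hit
Y: hit
Hits: 8.

8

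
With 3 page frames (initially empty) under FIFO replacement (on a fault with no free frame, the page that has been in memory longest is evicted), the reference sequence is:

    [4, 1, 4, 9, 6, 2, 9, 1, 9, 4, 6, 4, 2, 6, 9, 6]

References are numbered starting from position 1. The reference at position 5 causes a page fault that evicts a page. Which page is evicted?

pos 1: 4 → fault, frames (4)
pos 2: 1 → fault, frames (4 1)
pos 3: 4 → hit
pos 4: 9 → fault, frames (4 1 9)
pos 5: 6 → fault, evict 4, frames (1 9 6)
At position 5, page 4 is evicted.

4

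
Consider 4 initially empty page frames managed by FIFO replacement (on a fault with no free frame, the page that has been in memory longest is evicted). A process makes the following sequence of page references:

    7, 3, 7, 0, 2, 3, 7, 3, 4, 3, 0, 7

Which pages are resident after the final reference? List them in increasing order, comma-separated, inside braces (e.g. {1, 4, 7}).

{0, 2, 4, 7}

7 → miss, frames {7}
3 → miss, frames {7,3}
7 → hit
0 → miss, frames {7,3,0}
2 → miss, frames {7,3,0,2}
3 → hit
7 → hit
3 → hit
4 → miss, evict 7, frames {3,0,2,4}
3 → hit
0 → hit
7 → miss, evict 3, frames {0,2,4,7}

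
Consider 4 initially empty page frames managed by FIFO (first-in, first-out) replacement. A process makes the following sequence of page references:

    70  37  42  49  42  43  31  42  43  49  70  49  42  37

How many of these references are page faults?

70 -> miss, frames (70)
37 -> miss, frames (70 37)
42 -> miss, frames (70 37 42)
49 -> miss, frames (70 37 42 49)
42 -> hit
43 -> miss, evict 70, frames (37 42 49 43)
31 -> miss, evict 37, frames (42 49 43 31)
42 -> hit
43 -> hit
49 -> hit
70 -> miss, evict 42, frames (49 43 31 70)
49 -> hit
42 -> miss, evict 49, frames (43 31 70 42)
37 -> miss, evict 43, frames (31 70 42 37)
Page faults: 9.

9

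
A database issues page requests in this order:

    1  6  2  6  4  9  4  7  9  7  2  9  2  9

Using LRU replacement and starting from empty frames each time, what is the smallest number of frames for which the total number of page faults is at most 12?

2

f=1: 14 faults
f=2: 9 faults
f=3: 7 faults
f=4: 7 faults
f=5: 6 faults
f=6: 6 faults
Smallest f with faults ≤ 12 is 2.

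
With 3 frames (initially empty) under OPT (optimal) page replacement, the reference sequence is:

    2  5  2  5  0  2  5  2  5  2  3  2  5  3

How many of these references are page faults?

4

2 -> fault, frames {2}
5 -> fault, frames {2,5}
2 -> hit
5 -> hit
0 -> fault, frames {2,5,0}
2 -> hit
5 -> hit
2 -> hit
5 -> hit
2 -> hit
3 -> fault, evict 0, frames {2,5,3}
2 -> hit
5 -> hit
3 -> hit
Page faults: 4.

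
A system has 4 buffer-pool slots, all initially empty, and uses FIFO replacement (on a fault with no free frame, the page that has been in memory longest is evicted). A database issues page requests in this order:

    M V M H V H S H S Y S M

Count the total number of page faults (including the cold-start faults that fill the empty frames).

6

M → fault, frames {M}
V → fault, frames {M,V}
M → hit
H → fault, frames {M,V,H}
V → hit
H → hit
S → fault, frames {M,V,H,S}
H → hit
S → hit
Y → fault, evict M, frames {V,H,S,Y}
S → hit
M → fault, evict V, frames {H,S,Y,M}
Page faults: 6.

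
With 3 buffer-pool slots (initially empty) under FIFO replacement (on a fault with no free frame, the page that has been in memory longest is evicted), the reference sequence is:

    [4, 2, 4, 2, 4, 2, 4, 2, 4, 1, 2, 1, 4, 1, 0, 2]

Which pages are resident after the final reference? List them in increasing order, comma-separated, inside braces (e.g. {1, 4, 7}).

{0, 1, 2}

4 → fault, frames (4)
2 → fault, frames (4 2)
4 → hit
2 → hit
4 → hit
2 → hit
4 → hit
2 → hit
4 → hit
1 → fault, frames (4 2 1)
2 → hit
1 → hit
4 → hit
1 → hit
0 → fault, evict 4, frames (2 1 0)
2 → hit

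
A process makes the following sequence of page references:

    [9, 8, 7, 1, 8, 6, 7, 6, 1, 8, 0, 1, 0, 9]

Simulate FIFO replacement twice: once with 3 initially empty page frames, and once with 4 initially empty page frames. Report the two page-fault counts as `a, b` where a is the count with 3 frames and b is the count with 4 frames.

3 frames: F F F F . F . . . F F F . F → 9 faults.
4 frames: F F F F . F . . . . F . . F → 7 faults.
7 < 9: adding a frame reduced faults, as is typical.

9, 7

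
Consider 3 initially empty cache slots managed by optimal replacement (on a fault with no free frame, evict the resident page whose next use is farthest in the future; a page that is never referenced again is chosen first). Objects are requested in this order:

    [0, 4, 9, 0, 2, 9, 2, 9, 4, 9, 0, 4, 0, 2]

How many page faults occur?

5

0: miss, frames (0)
4: miss, frames (0 4)
9: miss, frames (0 4 9)
0: hit
2: miss, evict 0, frames (4 9 2)
9: hit
2: hit
9: hit
4: hit
9: hit
0: miss, evict 9, frames (4 2 0)
4: hit
0: hit
2: hit
Page faults: 5.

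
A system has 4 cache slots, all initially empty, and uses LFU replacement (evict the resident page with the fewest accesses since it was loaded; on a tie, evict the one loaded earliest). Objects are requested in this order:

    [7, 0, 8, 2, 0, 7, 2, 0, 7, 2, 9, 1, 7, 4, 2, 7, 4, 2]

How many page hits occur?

11

7 -> fault, frames {7}
0 -> fault, frames {7,0}
8 -> fault, frames {7,0,8}
2 -> fault, frames {7,0,8,2}
0 -> hit
7 -> hit
2 -> hit
0 -> hit
7 -> hit
2 -> hit
9 -> fault, evict 8, frames {7,0,2,9}
1 -> fault, evict 9, frames {7,0,2,1}
7 -> hit
4 -> fault, evict 1, frames {7,0,2,4}
2 -> hit
7 -> hit
4 -> hit
2 -> hit
Hits: 11.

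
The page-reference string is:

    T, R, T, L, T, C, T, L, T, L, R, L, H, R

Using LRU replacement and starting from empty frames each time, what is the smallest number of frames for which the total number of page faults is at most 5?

4

f=1: 14 faults
f=2: 8 faults
f=3: 6 faults
f=4: 5 faults
f=5: 5 faults
Smallest f with faults ≤ 5 is 4.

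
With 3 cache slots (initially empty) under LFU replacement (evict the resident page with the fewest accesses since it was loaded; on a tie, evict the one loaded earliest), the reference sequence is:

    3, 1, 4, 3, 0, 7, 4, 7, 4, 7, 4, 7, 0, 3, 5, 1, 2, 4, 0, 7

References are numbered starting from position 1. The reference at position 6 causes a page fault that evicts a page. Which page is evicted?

pos 1: 3: miss, frames [3]
pos 2: 1: miss, frames [3, 1]
pos 3: 4: miss, frames [3, 1, 4]
pos 4: 3: hit
pos 5: 0: miss, evict 1, frames [3, 4, 0]
pos 6: 7: miss, evict 4, frames [3, 0, 7]
At position 6, page 4 is evicted.

4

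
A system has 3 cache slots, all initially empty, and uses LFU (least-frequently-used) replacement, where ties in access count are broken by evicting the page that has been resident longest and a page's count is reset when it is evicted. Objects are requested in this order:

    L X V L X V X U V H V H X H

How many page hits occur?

9

L -> miss, frames (L)
X -> miss, frames (L X)
V -> miss, frames (L X V)
L -> hit
X -> hit
V -> hit
X -> hit
U -> miss, evict L, frames (X V U)
V -> hit
H -> miss, evict U, frames (X V H)
V -> hit
H -> hit
X -> hit
H -> hit
Hits: 9.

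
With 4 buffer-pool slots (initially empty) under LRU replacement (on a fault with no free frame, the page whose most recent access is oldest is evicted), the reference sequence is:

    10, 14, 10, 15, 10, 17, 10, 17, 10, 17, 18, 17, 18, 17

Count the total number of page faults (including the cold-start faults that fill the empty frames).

5

10: miss, frames {10}
14: miss, frames {10,14}
10: hit
15: miss, frames {14,10,15}
10: hit
17: miss, frames {14,15,10,17}
10: hit
17: hit
10: hit
17: hit
18: miss, evict 14, frames {15,10,17,18}
17: hit
18: hit
17: hit
Page faults: 5.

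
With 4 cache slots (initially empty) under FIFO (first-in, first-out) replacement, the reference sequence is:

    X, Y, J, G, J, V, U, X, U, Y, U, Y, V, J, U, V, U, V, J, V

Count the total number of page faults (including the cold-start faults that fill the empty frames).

X: miss, frames (X)
Y: miss, frames (X Y)
J: miss, frames (X Y J)
G: miss, frames (X Y J G)
J: hit
V: miss, evict X, frames (Y J G V)
U: miss, evict Y, frames (J G V U)
X: miss, evict J, frames (G V U X)
U: hit
Y: miss, evict G, frames (V U X Y)
U: hit
Y: hit
V: hit
J: miss, evict V, frames (U X Y J)
U: hit
V: miss, evict U, frames (X Y J V)
U: miss, evict X, frames (Y J V U)
V: hit
J: hit
V: hit
Page faults: 11.

11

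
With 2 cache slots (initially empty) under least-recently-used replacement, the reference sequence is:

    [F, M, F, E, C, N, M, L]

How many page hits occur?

1

F: miss, frames (F)
M: miss, frames (F M)
F: hit
E: miss, evict M, frames (F E)
C: miss, evict F, frames (E C)
N: miss, evict E, frames (C N)
M: miss, evict C, frames (N M)
L: miss, evict N, frames (M L)
Hits: 1.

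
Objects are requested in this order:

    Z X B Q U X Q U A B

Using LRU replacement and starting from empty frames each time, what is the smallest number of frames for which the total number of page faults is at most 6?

5

f=1: 10 faults
f=2: 10 faults
f=3: 8 faults
f=4: 7 faults
f=5: 6 faults
f=6: 6 faults
Smallest f with faults ≤ 6 is 5.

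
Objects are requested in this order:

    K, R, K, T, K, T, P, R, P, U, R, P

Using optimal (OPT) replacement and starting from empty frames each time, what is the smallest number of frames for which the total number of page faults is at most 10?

f=1: 12 faults
f=2: 7 faults
f=3: 5 faults
f=4: 5 faults
f=5: 5 faults
Smallest f with faults ≤ 10 is 2.

2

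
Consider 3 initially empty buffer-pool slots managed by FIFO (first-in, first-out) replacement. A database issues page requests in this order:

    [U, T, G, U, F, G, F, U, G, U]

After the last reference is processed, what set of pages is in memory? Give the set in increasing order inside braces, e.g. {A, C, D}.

{F, G, U}

U → fault, frames [U]
T → fault, frames [U, T]
G → fault, frames [U, T, G]
U → hit
F → fault, evict U, frames [T, G, F]
G → hit
F → hit
U → fault, evict T, frames [G, F, U]
G → hit
U → hit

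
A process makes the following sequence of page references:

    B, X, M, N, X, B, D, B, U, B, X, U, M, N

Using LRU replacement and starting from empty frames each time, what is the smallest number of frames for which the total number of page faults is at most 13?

f=1: 14 faults
f=2: 12 faults
f=3: 10 faults
f=4: 8 faults
f=5: 8 faults
f=6: 6 faults
Smallest f with faults ≤ 13 is 2.

2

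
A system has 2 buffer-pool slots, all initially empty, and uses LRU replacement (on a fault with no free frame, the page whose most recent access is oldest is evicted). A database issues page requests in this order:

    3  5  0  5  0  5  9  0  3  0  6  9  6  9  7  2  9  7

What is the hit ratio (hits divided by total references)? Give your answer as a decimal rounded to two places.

3 → fault, frames {3}
5 → fault, frames {3,5}
0 → fault, evict 3, frames {5,0}
5 → hit
0 → hit
5 → hit
9 → fault, evict 0, frames {5,9}
0 → fault, evict 5, frames {9,0}
3 → fault, evict 9, frames {0,3}
0 → hit
6 → fault, evict 3, frames {0,6}
9 → fault, evict 0, frames {6,9}
6 → hit
9 → hit
7 → fault, evict 6, frames {9,7}
2 → fault, evict 9, frames {7,2}
9 → fault, evict 7, frames {2,9}
7 → fault, evict 2, frames {9,7}
Hits: 6 of 18 references → 6/18 = 0.3333.

0.33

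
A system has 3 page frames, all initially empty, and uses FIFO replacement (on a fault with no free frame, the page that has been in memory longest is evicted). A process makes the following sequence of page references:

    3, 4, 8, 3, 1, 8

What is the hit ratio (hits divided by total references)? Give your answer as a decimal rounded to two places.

3: fault, frames [3]
4: fault, frames [3, 4]
8: fault, frames [3, 4, 8]
3: hit
1: fault, evict 3, frames [4, 8, 1]
8: hit
Hits: 2 of 6 references → 2/6 = 0.3333.

0.33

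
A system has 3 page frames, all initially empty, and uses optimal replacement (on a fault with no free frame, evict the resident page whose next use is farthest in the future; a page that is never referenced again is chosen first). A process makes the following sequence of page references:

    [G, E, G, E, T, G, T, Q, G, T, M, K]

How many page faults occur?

6

G -> miss, frames {G}
E -> miss, frames {G,E}
G -> hit
E -> hit
T -> miss, frames {G,E,T}
G -> hit
T -> hit
Q -> miss, evict E, frames {G,T,Q}
G -> hit
T -> hit
M -> miss, evict Q, frames {G,T,M}
K -> miss, evict M, frames {G,T,K}
Page faults: 6.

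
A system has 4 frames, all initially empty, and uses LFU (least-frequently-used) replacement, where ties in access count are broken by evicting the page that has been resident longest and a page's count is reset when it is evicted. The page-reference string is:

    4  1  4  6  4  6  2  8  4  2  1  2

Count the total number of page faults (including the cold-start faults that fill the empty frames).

4: miss, frames {4}
1: miss, frames {4,1}
4: hit
6: miss, frames {4,1,6}
4: hit
6: hit
2: miss, frames {4,1,6,2}
8: miss, evict 1, frames {4,6,2,8}
4: hit
2: hit
1: miss, evict 8, frames {4,6,2,1}
2: hit
Page faults: 6.

6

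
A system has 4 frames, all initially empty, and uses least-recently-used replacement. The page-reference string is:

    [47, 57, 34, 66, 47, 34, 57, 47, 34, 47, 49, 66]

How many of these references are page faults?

6

47 → miss, frames (47)
57 → miss, frames (47 57)
34 → miss, frames (47 57 34)
66 → miss, frames (47 57 34 66)
47 → hit
34 → hit
57 → hit
47 → hit
34 → hit
47 → hit
49 → miss, evict 66, frames (57 34 47 49)
66 → miss, evict 57, frames (34 47 49 66)
Page faults: 6.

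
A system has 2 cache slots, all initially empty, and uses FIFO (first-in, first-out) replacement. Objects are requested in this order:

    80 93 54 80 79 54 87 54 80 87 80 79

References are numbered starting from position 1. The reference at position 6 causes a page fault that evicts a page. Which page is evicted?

80

pos 1: 80 → miss, frames (80)
pos 2: 93 → miss, frames (80 93)
pos 3: 54 → miss, evict 80, frames (93 54)
pos 4: 80 → miss, evict 93, frames (54 80)
pos 5: 79 → miss, evict 54, frames (80 79)
pos 6: 54 → miss, evict 80, frames (79 54)
At position 6, page 80 is evicted.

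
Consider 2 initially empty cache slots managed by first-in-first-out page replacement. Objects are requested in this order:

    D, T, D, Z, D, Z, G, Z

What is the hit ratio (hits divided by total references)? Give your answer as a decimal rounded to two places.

D: miss, frames {D}
T: miss, frames {D,T}
D: hit
Z: miss, evict D, frames {T,Z}
D: miss, evict T, frames {Z,D}
Z: hit
G: miss, evict Z, frames {D,G}
Z: miss, evict D, frames {G,Z}
Hits: 2 of 8 references → 2/8 = 0.2500.

0.25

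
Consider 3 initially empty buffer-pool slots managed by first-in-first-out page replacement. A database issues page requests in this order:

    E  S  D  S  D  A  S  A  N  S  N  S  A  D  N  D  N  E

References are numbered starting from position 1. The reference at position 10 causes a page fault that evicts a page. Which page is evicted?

D

pos 1: E: fault, frames (E)
pos 2: S: fault, frames (E S)
pos 3: D: fault, frames (E S D)
pos 4: S: hit
pos 5: D: hit
pos 6: A: fault, evict E, frames (S D A)
pos 7: S: hit
pos 8: A: hit
pos 9: N: fault, evict S, frames (D A N)
pos 10: S: fault, evict D, frames (A N S)
At position 10, page D is evicted.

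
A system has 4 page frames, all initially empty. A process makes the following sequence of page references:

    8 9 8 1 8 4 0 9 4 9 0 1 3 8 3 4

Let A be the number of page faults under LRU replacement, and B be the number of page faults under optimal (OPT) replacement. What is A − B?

Under LRU: F F . F . F F F . . . F F F . F → 10 faults.
Under OPT: F F . F . F F . . . . . F F . . → 7 faults.
A − B = 10 − 7 = 3.

3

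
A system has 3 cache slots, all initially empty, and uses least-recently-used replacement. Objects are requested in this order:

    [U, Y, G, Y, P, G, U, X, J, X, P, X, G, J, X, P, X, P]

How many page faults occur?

11

U → miss, frames {U}
Y → miss, frames {U,Y}
G → miss, frames {U,Y,G}
Y → hit
P → miss, evict U, frames {G,Y,P}
G → hit
U → miss, evict Y, frames {P,G,U}
X → miss, evict P, frames {G,U,X}
J → miss, evict G, frames {U,X,J}
X → hit
P → miss, evict U, frames {J,X,P}
X → hit
G → miss, evict J, frames {P,X,G}
J → miss, evict P, frames {X,G,J}
X → hit
P → miss, evict G, frames {J,X,P}
X → hit
P → hit
Page faults: 11.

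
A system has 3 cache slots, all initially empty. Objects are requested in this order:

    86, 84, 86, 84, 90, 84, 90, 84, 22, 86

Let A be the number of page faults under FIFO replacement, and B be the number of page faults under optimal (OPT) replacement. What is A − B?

Under FIFO: F F . . F . . . F F → 5 faults.
Under OPT: F F . . F . . . F . → 4 faults.
A − B = 5 − 4 = 1.

1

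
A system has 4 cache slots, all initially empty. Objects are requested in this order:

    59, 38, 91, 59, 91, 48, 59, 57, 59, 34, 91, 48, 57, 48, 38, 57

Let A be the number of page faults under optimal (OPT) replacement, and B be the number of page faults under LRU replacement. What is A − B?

Under OPT: F F F . . F . F . F . . . . F . → 7 faults.
Under LRU: F F F . . F . F . F F F F . F . → 10 faults.
A − B = 7 − 10 = -3.

-3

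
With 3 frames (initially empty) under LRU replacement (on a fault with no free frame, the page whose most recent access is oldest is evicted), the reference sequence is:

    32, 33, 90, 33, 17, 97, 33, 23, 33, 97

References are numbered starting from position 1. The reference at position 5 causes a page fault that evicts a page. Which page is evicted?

32

pos 1: 32: fault, frames (32)
pos 2: 33: fault, frames (32 33)
pos 3: 90: fault, frames (32 33 90)
pos 4: 33: hit
pos 5: 17: fault, evict 32, frames (90 33 17)
At position 5, page 32 is evicted.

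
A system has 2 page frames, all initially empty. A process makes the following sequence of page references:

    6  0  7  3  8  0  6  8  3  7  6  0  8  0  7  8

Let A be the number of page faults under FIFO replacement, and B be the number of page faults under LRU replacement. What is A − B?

-1

Under FIFO: F F F F F F F F F F F F F . F . → 14 faults.
Under LRU: F F F F F F F F F F F F F . F F → 15 faults.
A − B = 14 − 15 = -1.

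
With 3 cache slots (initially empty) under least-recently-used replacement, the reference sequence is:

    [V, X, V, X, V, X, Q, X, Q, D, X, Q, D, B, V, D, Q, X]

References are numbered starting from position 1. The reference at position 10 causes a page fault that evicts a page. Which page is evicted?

V

pos 1: V → fault, frames {V}
pos 2: X → fault, frames {V,X}
pos 3: V → hit
pos 4: X → hit
pos 5: V → hit
pos 6: X → hit
pos 7: Q → fault, frames {V,X,Q}
pos 8: X → hit
pos 9: Q → hit
pos 10: D → fault, evict V, frames {X,Q,D}
At position 10, page V is evicted.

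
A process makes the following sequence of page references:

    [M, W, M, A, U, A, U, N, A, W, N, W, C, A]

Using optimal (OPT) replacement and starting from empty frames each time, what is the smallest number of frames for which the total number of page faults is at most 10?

2

f=1: 14 faults
f=2: 8 faults
f=3: 6 faults
f=4: 6 faults
f=5: 6 faults
f=6: 6 faults
Smallest f with faults ≤ 10 is 2.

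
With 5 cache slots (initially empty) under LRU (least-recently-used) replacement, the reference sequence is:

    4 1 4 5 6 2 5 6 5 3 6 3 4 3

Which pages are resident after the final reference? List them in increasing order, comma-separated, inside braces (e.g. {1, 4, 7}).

4: fault, frames (4)
1: fault, frames (4 1)
4: hit
5: fault, frames (1 4 5)
6: fault, frames (1 4 5 6)
2: fault, frames (1 4 5 6 2)
5: hit
6: hit
5: hit
3: fault, evict 1, frames (4 2 6 5 3)
6: hit
3: hit
4: hit
3: hit

{2, 3, 4, 5, 6}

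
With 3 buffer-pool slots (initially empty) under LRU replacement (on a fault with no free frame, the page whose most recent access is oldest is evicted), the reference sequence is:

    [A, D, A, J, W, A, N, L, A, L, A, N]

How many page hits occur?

A -> fault, frames [A]
D -> fault, frames [A, D]
A -> hit
J -> fault, frames [D, A, J]
W -> fault, evict D, frames [A, J, W]
A -> hit
N -> fault, evict J, frames [W, A, N]
L -> fault, evict W, frames [A, N, L]
A -> hit
L -> hit
A -> hit
N -> hit
Hits: 6.

6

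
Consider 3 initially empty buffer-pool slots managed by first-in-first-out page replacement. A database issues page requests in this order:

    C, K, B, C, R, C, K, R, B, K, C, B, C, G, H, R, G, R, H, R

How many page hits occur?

10

C -> miss, frames (C)
K -> miss, frames (C K)
B -> miss, frames (C K B)
C -> hit
R -> miss, evict C, frames (K B R)
C -> miss, evict K, frames (B R C)
K -> miss, evict B, frames (R C K)
R -> hit
B -> miss, evict R, frames (C K B)
K -> hit
C -> hit
B -> hit
C -> hit
G -> miss, evict C, frames (K B G)
H -> miss, evict K, frames (B G H)
R -> miss, evict B, frames (G H R)
G -> hit
R -> hit
H -> hit
R -> hit
Hits: 10.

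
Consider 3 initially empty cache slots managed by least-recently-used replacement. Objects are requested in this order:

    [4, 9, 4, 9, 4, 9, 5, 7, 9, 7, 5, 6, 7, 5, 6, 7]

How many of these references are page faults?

5

4 → fault, frames (4)
9 → fault, frames (4 9)
4 → hit
9 → hit
4 → hit
9 → hit
5 → fault, frames (4 9 5)
7 → fault, evict 4, frames (9 5 7)
9 → hit
7 → hit
5 → hit
6 → fault, evict 9, frames (7 5 6)
7 → hit
5 → hit
6 → hit
7 → hit
Page faults: 5.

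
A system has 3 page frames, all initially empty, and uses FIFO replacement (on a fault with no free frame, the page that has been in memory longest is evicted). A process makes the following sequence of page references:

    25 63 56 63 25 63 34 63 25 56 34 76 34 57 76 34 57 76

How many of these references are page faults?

8

25: miss, frames [25]
63: miss, frames [25, 63]
56: miss, frames [25, 63, 56]
63: hit
25: hit
63: hit
34: miss, evict 25, frames [63, 56, 34]
63: hit
25: miss, evict 63, frames [56, 34, 25]
56: hit
34: hit
76: miss, evict 56, frames [34, 25, 76]
34: hit
57: miss, evict 34, frames [25, 76, 57]
76: hit
34: miss, evict 25, frames [76, 57, 34]
57: hit
76: hit
Page faults: 8.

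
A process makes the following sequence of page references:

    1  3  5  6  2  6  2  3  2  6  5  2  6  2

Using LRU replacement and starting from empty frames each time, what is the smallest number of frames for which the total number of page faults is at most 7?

f=1: 14 faults
f=2: 10 faults
f=3: 7 faults
f=4: 5 faults
f=5: 5 faults
Smallest f with faults ≤ 7 is 3.

3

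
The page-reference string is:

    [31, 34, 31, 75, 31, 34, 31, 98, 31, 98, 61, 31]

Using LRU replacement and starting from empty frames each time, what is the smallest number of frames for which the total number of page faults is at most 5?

3

f=1: 12 faults
f=2: 7 faults
f=3: 5 faults
f=4: 5 faults
f=5: 5 faults
Smallest f with faults ≤ 5 is 3.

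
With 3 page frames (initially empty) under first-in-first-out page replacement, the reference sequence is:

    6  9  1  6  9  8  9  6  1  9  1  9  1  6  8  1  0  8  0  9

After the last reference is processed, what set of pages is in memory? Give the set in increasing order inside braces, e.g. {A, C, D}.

6 → fault, frames [6]
9 → fault, frames [6, 9]
1 → fault, frames [6, 9, 1]
6 → hit
9 → hit
8 → fault, evict 6, frames [9, 1, 8]
9 → hit
6 → fault, evict 9, frames [1, 8, 6]
1 → hit
9 → fault, evict 1, frames [8, 6, 9]
1 → fault, evict 8, frames [6, 9, 1]
9 → hit
1 → hit
6 → hit
8 → fault, evict 6, frames [9, 1, 8]
1 → hit
0 → fault, evict 9, frames [1, 8, 0]
8 → hit
0 → hit
9 → fault, evict 1, frames [8, 0, 9]

{0, 8, 9}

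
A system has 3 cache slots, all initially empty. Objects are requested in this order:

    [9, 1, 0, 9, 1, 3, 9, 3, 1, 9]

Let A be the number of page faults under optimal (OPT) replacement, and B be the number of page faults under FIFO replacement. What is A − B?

-2

Under OPT: F F F . . F . . . . → 4 faults.
Under FIFO: F F F . . F F . F . → 6 faults.
A − B = 4 − 6 = -2.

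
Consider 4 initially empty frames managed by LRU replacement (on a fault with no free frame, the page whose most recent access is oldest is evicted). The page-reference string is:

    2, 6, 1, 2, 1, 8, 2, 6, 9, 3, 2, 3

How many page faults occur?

6

2: miss, frames [2]
6: miss, frames [2, 6]
1: miss, frames [2, 6, 1]
2: hit
1: hit
8: miss, frames [6, 2, 1, 8]
2: hit
6: hit
9: miss, evict 1, frames [8, 2, 6, 9]
3: miss, evict 8, frames [2, 6, 9, 3]
2: hit
3: hit
Page faults: 6.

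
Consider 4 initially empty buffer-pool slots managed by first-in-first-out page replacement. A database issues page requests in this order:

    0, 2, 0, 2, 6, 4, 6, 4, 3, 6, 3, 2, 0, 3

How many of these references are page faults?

0 -> fault, frames [0]
2 -> fault, frames [0, 2]
0 -> hit
2 -> hit
6 -> fault, frames [0, 2, 6]
4 -> fault, frames [0, 2, 6, 4]
6 -> hit
4 -> hit
3 -> fault, evict 0, frames [2, 6, 4, 3]
6 -> hit
3 -> hit
2 -> hit
0 -> fault, evict 2, frames [6, 4, 3, 0]
3 -> hit
Page faults: 6.

6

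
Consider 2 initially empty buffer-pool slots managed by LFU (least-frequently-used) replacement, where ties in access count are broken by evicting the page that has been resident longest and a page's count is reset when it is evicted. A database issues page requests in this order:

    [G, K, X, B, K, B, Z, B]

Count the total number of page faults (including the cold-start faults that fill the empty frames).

6

G -> miss, frames {G}
K -> miss, frames {G,K}
X -> miss, evict G, frames {K,X}
B -> miss, evict K, frames {X,B}
K -> miss, evict X, frames {B,K}
B -> hit
Z -> miss, evict K, frames {B,Z}
B -> hit
Page faults: 6.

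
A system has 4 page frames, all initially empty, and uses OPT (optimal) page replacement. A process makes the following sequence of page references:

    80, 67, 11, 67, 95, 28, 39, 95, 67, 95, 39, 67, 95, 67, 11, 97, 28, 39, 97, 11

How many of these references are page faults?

80 -> miss, frames {80}
67 -> miss, frames {80,67}
11 -> miss, frames {80,67,11}
67 -> hit
95 -> miss, frames {80,67,11,95}
28 -> miss, evict 80, frames {67,11,95,28}
39 -> miss, evict 28, frames {67,11,95,39}
95 -> hit
67 -> hit
95 -> hit
39 -> hit
67 -> hit
95 -> hit
67 -> hit
11 -> hit
97 -> miss, evict 95, frames {67,11,39,97}
28 -> miss, evict 67, frames {11,39,97,28}
39 -> hit
97 -> hit
11 -> hit
Page faults: 8.

8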